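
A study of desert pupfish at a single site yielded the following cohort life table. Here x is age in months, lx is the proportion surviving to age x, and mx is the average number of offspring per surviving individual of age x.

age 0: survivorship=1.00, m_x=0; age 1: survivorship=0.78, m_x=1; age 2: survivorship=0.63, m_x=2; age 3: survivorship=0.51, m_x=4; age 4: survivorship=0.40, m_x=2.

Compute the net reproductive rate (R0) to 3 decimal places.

lx·mx by age: 0, 0.78, 1.26, 2.04, 0.8
R0 = Σ lx·mx = 4.88 → 4.880

4.880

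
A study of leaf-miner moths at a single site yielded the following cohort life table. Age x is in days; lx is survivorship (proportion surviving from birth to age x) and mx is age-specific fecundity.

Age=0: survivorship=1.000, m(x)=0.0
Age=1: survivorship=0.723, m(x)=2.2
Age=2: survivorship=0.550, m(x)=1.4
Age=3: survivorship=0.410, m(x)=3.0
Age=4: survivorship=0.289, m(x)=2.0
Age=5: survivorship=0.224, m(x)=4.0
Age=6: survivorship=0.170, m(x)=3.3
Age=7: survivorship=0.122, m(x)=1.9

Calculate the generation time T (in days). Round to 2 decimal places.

3.18

lx·mx: 0, 1.5906, 0.77, 1.23, 0.578, 0.896, 0.561, 0.2318 → R0 = 5.8574
x·lx·mx: 0, 1.5906, 1.54, 3.69, 2.312, 4.48, 3.366, 1.6226 → Σ = 18.6012
T = 18.6012 / 5.8574 = 3.175675… → 3.18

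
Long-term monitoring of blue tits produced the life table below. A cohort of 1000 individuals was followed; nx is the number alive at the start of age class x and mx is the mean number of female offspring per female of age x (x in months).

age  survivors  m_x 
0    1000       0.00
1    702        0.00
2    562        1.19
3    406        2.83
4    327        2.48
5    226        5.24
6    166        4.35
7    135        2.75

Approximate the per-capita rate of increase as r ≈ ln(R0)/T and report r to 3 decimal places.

0.374

lx = nx/n0 = nx/1000: 1, 0.702, 0.562, 0.406, 0.327, 0.226, 0.166, 0.135
R0 = Σ lx·mx = 0 + 0 + 0.66878 + 1.14898 + 0.81096 + 1.18424 + 0.7221 + 0.37125 = 4.90631
Σ x·lx·mx = 20.88089; T = 20.88089/4.90631 = 4.25593…
r ≈ ln(R0)/T = ln(4.90631)/4.25593… = 0.37372… → 0.374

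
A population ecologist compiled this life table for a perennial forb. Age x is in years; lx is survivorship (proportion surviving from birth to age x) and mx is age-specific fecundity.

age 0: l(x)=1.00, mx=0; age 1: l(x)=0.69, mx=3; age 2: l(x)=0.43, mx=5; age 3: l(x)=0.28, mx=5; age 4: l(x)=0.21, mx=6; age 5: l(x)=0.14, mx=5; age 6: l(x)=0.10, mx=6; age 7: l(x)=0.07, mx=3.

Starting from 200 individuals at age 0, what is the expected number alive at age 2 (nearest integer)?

86

Expected survivors = N0 · l_2 = 200 × 0.43 = 86 → 86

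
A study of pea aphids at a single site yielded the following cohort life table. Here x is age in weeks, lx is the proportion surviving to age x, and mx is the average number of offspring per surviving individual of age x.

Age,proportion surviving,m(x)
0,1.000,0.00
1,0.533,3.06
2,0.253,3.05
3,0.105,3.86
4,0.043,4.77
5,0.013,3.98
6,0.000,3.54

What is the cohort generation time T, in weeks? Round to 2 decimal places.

lx·mx: 0, 1.63098, 0.77165, 0.4053, 0.20511, 0.05174, 0 → R0 = 3.06478
x·lx·mx: 0, 1.63098, 1.5433, 1.2159, 0.82044, 0.2587, 0 → Σ = 5.46932
T = 5.46932 / 3.06478 = 1.784572… → 1.78

1.78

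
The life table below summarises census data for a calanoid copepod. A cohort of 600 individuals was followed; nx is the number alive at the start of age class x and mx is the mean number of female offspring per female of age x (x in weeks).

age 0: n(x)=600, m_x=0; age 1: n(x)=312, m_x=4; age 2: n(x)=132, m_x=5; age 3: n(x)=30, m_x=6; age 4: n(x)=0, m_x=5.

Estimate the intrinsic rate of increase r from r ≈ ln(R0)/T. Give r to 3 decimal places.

lx = nx/n0 = nx/600: 1, 0.52, 0.22, 0.05, 0
R0 = Σ lx·mx = 0 + 2.08 + 1.1 + 0.3 + 0 = 3.48
Σ x·lx·mx = 5.18; T = 5.18/3.48 = 1.48851…
r ≈ ln(R0)/T = ln(3.48)/1.48851… = 0.83777… → 0.838

0.838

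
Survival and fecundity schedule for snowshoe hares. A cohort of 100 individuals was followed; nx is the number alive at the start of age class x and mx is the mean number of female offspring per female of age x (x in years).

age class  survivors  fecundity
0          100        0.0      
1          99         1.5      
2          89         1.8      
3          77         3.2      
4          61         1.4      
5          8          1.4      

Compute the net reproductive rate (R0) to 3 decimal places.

6.517

lx = nx/n0 = nx/100: 1, 0.99, 0.89, 0.77, 0.61, 0.08
lx·mx by age: 0, 1.485, 1.602, 2.464, 0.854, 0.112
R0 = Σ lx·mx = 6.517 → 6.517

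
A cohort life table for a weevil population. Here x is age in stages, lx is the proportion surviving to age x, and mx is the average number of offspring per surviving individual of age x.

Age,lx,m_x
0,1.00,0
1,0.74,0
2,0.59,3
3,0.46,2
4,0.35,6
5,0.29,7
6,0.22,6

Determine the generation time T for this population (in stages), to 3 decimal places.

4.026

lx·mx: 0, 0, 1.77, 0.92, 2.1, 2.03, 1.32 → R0 = 8.14
x·lx·mx: 0, 0, 3.54, 2.76, 8.4, 10.15, 7.92 → Σ = 32.77
T = 32.77 / 8.14 = 4.025799… → 4.026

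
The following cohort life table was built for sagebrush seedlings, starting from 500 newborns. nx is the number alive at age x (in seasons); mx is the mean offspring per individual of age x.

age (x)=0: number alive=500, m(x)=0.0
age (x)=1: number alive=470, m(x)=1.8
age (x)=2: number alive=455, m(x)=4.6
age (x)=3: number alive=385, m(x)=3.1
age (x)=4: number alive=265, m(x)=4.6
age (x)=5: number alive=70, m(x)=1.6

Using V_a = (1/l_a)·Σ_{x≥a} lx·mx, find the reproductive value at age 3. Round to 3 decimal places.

lx = nx/n0 = nx/500: 1, 0.94, 0.91, 0.77, 0.53, 0.14
lx·mx for x ≥ 3: 2.387, 2.438, 0.224 → sum = 5.049
V_3 = 5.049 / l_3 = 5.049 / 0.77 = 6.557143… → 6.557

6.557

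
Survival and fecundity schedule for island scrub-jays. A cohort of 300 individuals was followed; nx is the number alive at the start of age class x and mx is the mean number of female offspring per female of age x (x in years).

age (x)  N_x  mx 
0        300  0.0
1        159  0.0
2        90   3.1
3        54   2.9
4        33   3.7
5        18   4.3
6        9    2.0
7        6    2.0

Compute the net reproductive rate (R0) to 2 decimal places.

2.22

lx = nx/n0 = nx/300: 1, 0.53, 0.3, 0.18, 0.11, 0.06, 0.03, 0.02
lx·mx by age: 0, 0, 0.93, 0.522, 0.407, 0.258, 0.06, 0.04
R0 = Σ lx·mx = 2.217 → 2.22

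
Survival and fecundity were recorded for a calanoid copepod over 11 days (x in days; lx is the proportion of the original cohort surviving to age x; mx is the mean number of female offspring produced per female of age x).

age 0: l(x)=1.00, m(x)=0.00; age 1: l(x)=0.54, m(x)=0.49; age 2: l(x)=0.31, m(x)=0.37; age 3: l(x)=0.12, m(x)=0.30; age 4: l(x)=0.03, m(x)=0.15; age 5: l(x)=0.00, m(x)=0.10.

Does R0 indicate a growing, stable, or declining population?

declining

R0 = Σ lx·mx = 0 + 0.2646 + 0.1147 + 0.036 + 0.0045 + 0 = 0.4198
R0 < 1, so the population is declining.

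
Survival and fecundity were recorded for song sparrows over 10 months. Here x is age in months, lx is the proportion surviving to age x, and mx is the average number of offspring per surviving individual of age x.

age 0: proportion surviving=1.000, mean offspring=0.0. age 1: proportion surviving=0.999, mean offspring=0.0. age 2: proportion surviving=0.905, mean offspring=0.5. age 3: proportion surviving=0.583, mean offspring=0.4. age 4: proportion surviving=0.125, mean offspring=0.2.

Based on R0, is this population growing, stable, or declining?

declining

R0 = Σ lx·mx = 0 + 0 + 0.4525 + 0.2332 + 0.025 = 0.7107
R0 < 1, so the population is declining.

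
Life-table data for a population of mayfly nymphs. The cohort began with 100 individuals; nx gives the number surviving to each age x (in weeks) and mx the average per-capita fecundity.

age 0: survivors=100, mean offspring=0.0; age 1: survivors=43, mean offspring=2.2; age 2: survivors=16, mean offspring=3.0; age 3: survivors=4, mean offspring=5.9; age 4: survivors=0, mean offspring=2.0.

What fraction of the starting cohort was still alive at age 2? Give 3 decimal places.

l_2 = n_2/n_0 = 16/100 = 0.16 → 0.160

0.160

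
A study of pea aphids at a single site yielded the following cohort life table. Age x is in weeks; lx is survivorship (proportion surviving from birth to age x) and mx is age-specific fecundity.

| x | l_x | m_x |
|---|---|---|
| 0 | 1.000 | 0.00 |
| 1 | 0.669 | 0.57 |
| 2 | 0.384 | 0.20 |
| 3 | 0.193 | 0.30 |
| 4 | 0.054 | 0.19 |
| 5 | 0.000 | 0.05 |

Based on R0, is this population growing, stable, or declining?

R0 = Σ lx·mx = 0 + 0.38133 + 0.0768 + 0.0579 + 0.01026 + 0 = 0.52629
R0 < 1, so the population is declining.

declining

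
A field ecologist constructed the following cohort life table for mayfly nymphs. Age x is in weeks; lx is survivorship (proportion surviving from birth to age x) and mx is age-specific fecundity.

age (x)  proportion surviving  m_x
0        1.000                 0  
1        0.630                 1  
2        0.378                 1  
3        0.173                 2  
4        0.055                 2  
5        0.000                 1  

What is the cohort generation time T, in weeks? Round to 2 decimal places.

lx·mx: 0, 0.63, 0.378, 0.346, 0.11, 0 → R0 = 1.464
x·lx·mx: 0, 0.63, 0.756, 1.038, 0.44, 0 → Σ = 2.864
T = 2.864 / 1.464 = 1.956284… → 1.96

1.96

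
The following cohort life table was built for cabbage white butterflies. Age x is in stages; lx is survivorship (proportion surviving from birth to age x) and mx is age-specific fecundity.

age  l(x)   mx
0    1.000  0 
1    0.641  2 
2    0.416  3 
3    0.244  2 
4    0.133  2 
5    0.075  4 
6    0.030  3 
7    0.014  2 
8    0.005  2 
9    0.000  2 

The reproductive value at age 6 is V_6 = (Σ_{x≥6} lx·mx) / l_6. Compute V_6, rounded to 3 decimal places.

4.267

lx·mx for x ≥ 6: 0.09, 0.028, 0.01, 0 → sum = 0.128
V_6 = 0.128 / l_6 = 0.128 / 0.03 = 4.266667… → 4.267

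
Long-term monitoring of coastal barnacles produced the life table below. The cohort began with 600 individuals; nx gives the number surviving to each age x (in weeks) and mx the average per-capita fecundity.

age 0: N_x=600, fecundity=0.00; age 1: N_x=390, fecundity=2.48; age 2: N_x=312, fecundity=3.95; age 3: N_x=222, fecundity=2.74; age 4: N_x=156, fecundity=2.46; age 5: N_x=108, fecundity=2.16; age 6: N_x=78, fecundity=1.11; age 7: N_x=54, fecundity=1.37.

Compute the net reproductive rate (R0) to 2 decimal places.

5.98

lx = nx/n0 = nx/600: 1, 0.65, 0.52, 0.37, 0.26, 0.18, 0.13, 0.09
lx·mx by age: 0, 1.612, 2.054, 1.0138, 0.6396, 0.3888, 0.1443, 0.1233
R0 = Σ lx·mx = 5.9758 → 5.98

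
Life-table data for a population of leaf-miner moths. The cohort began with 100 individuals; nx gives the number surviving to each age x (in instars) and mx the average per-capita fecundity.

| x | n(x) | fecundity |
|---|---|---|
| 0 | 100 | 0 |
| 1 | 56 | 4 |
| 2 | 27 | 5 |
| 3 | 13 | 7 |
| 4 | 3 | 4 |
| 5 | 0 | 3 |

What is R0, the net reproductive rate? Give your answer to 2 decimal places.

4.62

lx = nx/n0 = nx/100: 1, 0.56, 0.27, 0.13, 0.03, 0
lx·mx by age: 0, 2.24, 1.35, 0.91, 0.12, 0
R0 = Σ lx·mx = 4.62 → 4.62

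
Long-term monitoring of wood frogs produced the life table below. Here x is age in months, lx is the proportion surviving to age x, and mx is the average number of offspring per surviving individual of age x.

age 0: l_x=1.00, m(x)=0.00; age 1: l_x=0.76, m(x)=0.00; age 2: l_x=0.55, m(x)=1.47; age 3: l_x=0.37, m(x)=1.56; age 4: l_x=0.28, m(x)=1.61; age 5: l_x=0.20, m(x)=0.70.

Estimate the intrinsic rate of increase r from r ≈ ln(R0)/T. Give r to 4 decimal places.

R0 = Σ lx·mx = 0 + 0 + 0.8085 + 0.5772 + 0.4508 + 0.14 = 1.9765
Σ x·lx·mx = 5.8518; T = 5.8518/1.9765 = 2.96069…
r ≈ ln(R0)/T = ln(1.9765)/2.96069… = 0.230125… → 0.2301

0.2301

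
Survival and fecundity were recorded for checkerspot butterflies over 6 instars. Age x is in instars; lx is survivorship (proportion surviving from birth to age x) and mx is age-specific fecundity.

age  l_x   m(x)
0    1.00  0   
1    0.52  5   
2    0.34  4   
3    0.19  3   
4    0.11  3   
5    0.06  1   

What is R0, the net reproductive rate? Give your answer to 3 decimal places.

4.920

lx·mx by age: 0, 2.6, 1.36, 0.57, 0.33, 0.06
R0 = Σ lx·mx = 4.92 → 4.920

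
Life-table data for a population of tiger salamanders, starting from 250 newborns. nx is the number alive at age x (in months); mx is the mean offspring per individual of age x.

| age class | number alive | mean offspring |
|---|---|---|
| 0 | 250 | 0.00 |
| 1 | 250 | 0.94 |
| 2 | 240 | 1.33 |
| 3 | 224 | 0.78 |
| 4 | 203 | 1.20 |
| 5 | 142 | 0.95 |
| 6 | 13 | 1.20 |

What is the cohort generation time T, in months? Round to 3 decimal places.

lx = nx/n0 = nx/250: 1, 1, 0.96, 0.896, 0.812, 0.568, 0.052
lx·mx: 0, 0.94, 1.2768, 0.69888, 0.9744, 0.5396, 0.0624 → R0 = 4.49208
x·lx·mx: 0, 0.94, 2.5536, 2.09664, 3.8976, 2.698, 0.3744 → Σ = 12.56024
T = 12.56024 / 4.49208 = 2.796086… → 2.796

2.796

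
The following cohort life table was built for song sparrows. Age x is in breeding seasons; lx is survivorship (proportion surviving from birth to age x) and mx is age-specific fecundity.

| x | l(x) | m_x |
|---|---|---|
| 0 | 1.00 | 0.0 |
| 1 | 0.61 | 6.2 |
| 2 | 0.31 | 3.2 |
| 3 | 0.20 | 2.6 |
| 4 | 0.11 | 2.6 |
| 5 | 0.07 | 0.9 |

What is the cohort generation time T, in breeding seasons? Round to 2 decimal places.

lx·mx: 0, 3.782, 0.992, 0.52, 0.286, 0.063 → R0 = 5.643
x·lx·mx: 0, 3.782, 1.984, 1.56, 1.144, 0.315 → Σ = 8.785
T = 8.785 / 5.643 = 1.556796… → 1.56

1.56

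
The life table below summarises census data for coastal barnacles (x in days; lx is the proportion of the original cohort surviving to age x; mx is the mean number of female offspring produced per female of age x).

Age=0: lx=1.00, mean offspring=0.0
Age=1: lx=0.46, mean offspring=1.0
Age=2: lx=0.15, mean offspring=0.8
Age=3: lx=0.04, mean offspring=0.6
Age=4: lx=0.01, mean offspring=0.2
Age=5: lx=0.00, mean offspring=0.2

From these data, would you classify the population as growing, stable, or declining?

R0 = Σ lx·mx = 0 + 0.46 + 0.12 + 0.024 + 0.002 + 0 = 0.606
R0 < 1, so the population is declining.

declining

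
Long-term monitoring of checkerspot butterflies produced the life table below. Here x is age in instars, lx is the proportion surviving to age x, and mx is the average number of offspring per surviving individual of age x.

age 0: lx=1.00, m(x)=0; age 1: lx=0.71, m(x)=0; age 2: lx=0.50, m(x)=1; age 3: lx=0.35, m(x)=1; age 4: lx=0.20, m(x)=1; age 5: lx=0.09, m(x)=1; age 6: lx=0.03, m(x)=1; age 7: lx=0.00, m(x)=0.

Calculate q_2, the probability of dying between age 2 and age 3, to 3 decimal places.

0.300

q_2 = (l_2 − l_3) / l_2 = (0.5 − 0.35) / 0.5
     = 0.15 / 0.5 = 0.3 → 0.300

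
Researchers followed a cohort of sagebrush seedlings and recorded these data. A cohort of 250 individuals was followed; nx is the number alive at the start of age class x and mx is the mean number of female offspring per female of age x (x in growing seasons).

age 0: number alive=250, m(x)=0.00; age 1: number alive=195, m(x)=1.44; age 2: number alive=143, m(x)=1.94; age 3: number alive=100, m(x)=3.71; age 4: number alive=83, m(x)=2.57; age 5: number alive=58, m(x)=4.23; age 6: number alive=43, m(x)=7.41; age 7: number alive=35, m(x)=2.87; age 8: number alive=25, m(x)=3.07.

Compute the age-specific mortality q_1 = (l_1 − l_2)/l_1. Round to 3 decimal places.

lx = nx/n0 = nx/250: 1, 0.78, 0.572, 0.4, 0.332, 0.232, 0.172, 0.14, 0.1
q_1 = (l_1 − l_2) / l_1 = (0.78 − 0.572) / 0.78
     = 0.208 / 0.78 = 0.266667… → 0.267

0.267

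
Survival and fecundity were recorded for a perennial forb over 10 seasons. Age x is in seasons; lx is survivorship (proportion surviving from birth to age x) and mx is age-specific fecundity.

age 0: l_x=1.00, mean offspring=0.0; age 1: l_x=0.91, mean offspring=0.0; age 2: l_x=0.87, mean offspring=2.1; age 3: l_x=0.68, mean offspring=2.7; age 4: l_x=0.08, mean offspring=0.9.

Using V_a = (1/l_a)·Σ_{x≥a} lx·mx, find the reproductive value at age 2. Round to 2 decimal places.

lx·mx for x ≥ 2: 1.827, 1.836, 0.072 → sum = 3.735
V_2 = 3.735 / l_2 = 3.735 / 0.87 = 4.293103… → 4.29

4.29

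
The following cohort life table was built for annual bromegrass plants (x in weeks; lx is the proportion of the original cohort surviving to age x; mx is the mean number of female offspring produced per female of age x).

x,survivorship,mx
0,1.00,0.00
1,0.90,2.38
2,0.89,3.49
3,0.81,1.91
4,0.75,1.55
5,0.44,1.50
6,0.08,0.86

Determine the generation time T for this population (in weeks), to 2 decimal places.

2.46

lx·mx: 0, 2.142, 3.1061, 1.5471, 1.1625, 0.66, 0.0688 → R0 = 8.6865
x·lx·mx: 0, 2.142, 6.2122, 4.6413, 4.65, 3.3, 0.4128 → Σ = 21.3583
T = 21.3583 / 8.6865 = 2.458792… → 2.46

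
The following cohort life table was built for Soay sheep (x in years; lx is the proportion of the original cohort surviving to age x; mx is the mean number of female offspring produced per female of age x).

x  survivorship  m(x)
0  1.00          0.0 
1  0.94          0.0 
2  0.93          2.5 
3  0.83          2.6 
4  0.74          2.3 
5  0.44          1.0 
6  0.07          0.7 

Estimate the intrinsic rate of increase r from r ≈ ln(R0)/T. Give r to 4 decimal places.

R0 = Σ lx·mx = 0 + 0 + 2.325 + 2.158 + 1.702 + 0.44 + 0.049 = 6.674
Σ x·lx·mx = 20.426; T = 20.426/6.674 = 3.06053…
r ≈ ln(R0)/T = ln(6.674)/3.06053… = 0.620225… → 0.6202

0.6202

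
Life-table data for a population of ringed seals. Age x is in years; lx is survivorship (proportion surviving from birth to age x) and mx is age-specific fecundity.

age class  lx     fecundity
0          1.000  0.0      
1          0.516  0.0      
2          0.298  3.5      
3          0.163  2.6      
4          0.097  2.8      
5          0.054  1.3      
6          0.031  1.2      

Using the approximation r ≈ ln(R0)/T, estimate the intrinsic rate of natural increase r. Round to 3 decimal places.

0.225

R0 = Σ lx·mx = 0 + 0 + 1.043 + 0.4238 + 0.2716 + 0.0702 + 0.0372 = 1.8458
Σ x·lx·mx = 5.018; T = 5.018/1.8458 = 2.7186…
r ≈ ln(R0)/T = ln(1.8458)/2.7186… = 0.22545… → 0.225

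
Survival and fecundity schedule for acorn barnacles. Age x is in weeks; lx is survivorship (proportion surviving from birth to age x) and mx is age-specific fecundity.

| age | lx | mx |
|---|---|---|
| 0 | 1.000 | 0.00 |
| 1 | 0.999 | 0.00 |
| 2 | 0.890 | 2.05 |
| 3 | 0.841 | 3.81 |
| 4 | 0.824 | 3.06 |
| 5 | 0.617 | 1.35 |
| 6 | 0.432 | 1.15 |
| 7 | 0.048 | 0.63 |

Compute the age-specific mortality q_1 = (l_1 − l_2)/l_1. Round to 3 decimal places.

q_1 = (l_1 − l_2) / l_1 = (0.999 − 0.89) / 0.999
     = 0.109 / 0.999 = 0.109109… → 0.109

0.109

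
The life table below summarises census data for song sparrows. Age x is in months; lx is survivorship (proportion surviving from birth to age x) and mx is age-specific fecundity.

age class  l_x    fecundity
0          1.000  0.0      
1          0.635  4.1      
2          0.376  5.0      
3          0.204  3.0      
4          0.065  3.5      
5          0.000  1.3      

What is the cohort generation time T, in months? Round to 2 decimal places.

1.71

lx·mx: 0, 2.6035, 1.88, 0.612, 0.2275, 0 → R0 = 5.323
x·lx·mx: 0, 2.6035, 3.76, 1.836, 0.91, 0 → Σ = 9.1095
T = 9.1095 / 5.323 = 1.711347… → 1.71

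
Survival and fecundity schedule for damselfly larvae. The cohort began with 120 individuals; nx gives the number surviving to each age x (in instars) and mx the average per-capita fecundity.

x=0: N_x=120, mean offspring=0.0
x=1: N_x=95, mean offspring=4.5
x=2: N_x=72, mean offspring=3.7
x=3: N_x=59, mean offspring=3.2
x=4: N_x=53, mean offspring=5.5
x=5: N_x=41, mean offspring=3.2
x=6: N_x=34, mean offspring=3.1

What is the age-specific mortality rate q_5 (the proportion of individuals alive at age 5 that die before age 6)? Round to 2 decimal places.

0.17

lx = nx/n0 = nx/120: 1, 0.79167…, 0.6, 0.49167…, 0.44167…, 0.34167…, 0.28333…
q_5 = (l_5 − l_6) / l_5 = (0.341667… − 0.283333…) / 0.341667…
     = 0.058333… / 0.341667… = 0.170732… → 0.17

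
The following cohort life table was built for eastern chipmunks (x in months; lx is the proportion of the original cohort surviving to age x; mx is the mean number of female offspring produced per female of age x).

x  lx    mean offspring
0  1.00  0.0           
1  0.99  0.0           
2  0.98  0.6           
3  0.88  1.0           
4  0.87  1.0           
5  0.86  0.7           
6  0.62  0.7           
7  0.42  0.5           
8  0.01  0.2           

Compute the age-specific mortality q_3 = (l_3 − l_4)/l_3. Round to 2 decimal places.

0.01

q_3 = (l_3 − l_4) / l_3 = (0.88 − 0.87) / 0.88
     = 0.01 / 0.88 = 0.011364… → 0.01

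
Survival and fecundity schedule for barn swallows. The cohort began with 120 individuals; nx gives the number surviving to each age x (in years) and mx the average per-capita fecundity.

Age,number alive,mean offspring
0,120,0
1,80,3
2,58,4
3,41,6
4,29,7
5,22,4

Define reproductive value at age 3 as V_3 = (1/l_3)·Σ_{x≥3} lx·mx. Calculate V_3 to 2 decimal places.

lx = nx/n0 = nx/120: 1, 0.66667…, 0.48333…, 0.34167…, 0.24167…, 0.18333…
lx·mx for x ≥ 3: 2.05…, 1.691667…, 0.733333… → sum = 4.475…
V_3 = 4.475… / l_3 = 4.475… / 0.341667… = 13.097561… → 13.10

13.10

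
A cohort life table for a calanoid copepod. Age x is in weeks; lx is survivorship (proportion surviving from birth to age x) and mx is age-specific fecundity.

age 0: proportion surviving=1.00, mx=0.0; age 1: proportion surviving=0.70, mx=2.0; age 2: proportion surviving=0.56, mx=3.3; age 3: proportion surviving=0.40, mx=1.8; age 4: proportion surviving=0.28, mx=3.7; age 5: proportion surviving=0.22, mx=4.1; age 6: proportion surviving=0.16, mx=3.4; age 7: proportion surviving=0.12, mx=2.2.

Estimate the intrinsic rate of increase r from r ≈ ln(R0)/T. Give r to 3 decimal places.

0.608

R0 = Σ lx·mx = 0 + 1.4 + 1.848 + 0.72 + 1.036 + 0.902 + 0.544 + 0.264 = 6.714
Σ x·lx·mx = 21.022; T = 21.022/6.714 = 3.13107…
r ≈ ln(R0)/T = ln(6.714)/3.13107… = 0.60816… → 0.608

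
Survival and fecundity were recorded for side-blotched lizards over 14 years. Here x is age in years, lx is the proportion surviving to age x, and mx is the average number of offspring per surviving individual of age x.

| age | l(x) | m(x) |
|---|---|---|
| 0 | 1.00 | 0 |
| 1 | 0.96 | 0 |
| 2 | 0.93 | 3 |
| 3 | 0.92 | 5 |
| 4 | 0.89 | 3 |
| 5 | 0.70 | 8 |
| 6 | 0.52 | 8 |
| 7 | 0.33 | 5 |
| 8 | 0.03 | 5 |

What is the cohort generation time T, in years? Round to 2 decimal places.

lx·mx: 0, 0, 2.79, 4.6, 2.67, 5.6, 4.16, 1.65, 0.15 → R0 = 21.62
x·lx·mx: 0, 0, 5.58, 13.8, 10.68, 28, 24.96, 11.55, 1.2 → Σ = 95.77
T = 95.77 / 21.62 = 4.429695… → 4.43

4.43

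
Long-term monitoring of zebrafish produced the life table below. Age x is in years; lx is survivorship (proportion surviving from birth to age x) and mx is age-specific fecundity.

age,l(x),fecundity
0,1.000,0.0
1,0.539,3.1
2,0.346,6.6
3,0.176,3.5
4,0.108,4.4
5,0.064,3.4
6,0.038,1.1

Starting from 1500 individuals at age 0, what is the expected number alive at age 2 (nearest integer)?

Expected survivors = N0 · l_2 = 1500 × 0.346 = 519 → 519

519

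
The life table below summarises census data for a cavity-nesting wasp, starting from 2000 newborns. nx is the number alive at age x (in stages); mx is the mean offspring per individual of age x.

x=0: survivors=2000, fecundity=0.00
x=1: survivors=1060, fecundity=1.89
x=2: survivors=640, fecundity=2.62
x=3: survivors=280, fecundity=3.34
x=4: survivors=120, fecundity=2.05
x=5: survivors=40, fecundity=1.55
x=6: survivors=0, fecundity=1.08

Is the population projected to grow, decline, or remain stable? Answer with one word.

lx = nx/n0 = nx/2000: 1, 0.53, 0.32, 0.14, 0.06, 0.02, 0
R0 = Σ lx·mx = 0 + 1.0017 + 0.8384 + 0.4676 + 0.123 + 0.031 + 0 = 2.4617
R0 > 1, so the population is growing.

growing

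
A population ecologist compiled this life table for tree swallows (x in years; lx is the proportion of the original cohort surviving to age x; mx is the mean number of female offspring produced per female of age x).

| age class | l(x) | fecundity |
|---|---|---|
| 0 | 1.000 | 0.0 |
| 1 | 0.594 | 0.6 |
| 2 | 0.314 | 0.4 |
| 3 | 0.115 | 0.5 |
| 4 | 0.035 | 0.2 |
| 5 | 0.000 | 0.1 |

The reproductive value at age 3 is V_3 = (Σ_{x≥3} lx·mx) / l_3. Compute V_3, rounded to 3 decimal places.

lx·mx for x ≥ 3: 0.0575, 0.007, 0 → sum = 0.0645
V_3 = 0.0645 / l_3 = 0.0645 / 0.115 = 0.56087… → 0.561

0.561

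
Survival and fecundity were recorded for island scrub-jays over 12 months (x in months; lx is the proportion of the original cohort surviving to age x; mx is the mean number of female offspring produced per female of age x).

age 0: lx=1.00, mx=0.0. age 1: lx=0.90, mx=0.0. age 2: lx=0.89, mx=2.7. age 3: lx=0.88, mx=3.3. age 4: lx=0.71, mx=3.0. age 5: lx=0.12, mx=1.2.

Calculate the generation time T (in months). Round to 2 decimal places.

3.00

lx·mx: 0, 0, 2.403, 2.904, 2.13, 0.144 → R0 = 7.581
x·lx·mx: 0, 0, 4.806, 8.712, 8.52, 0.72 → Σ = 22.758
T = 22.758 / 7.581 = 3.001979… → 3.00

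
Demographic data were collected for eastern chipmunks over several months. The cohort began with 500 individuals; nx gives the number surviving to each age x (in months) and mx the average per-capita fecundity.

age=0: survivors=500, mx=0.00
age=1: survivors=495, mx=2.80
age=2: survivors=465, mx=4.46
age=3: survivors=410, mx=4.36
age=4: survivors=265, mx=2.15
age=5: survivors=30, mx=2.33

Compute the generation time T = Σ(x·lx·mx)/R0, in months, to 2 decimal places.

2.30

lx = nx/n0 = nx/500: 1, 0.99, 0.93, 0.82, 0.53, 0.06
lx·mx: 0, 2.772, 4.1478, 3.5752, 1.1395, 0.1398 → R0 = 11.7743
x·lx·mx: 0, 2.772, 8.2956, 10.7256, 4.558, 0.699 → Σ = 27.0502
T = 27.0502 / 11.7743 = 2.297393… → 2.30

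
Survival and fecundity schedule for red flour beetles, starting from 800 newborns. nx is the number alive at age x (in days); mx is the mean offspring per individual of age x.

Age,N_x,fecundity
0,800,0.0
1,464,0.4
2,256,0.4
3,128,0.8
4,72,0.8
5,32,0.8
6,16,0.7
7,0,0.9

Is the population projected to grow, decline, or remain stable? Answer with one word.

lx = nx/n0 = nx/800: 1, 0.58, 0.32, 0.16, 0.09, 0.04, 0.02, 0
R0 = Σ lx·mx = 0 + 0.232 + 0.128 + 0.128 + 0.072 + 0.032 + 0.014 + 0 = 0.606
R0 < 1, so the population is declining.

declining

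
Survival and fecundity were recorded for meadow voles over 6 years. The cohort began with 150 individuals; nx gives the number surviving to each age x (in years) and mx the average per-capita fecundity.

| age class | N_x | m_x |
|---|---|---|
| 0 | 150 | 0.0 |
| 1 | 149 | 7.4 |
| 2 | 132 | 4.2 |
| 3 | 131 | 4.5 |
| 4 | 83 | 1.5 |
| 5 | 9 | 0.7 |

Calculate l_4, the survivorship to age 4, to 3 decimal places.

0.553

l_4 = n_4/n_0 = 83/150 = 0.553333… → 0.553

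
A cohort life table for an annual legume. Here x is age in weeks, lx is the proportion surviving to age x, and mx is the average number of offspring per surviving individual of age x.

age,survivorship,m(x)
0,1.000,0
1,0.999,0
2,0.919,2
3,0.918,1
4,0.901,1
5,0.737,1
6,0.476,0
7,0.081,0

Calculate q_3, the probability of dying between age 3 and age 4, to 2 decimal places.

0.02

q_3 = (l_3 − l_4) / l_3 = (0.918 − 0.901) / 0.918
     = 0.017 / 0.918 = 0.018519… → 0.02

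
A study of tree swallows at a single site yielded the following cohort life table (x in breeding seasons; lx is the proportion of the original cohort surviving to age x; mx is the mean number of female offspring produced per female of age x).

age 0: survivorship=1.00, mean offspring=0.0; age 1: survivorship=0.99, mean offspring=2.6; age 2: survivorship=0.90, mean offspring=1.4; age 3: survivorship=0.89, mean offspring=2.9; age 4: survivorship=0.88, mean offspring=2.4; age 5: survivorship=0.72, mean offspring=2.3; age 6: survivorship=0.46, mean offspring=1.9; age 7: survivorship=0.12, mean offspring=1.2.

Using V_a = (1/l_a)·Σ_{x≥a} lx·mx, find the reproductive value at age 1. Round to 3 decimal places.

lx·mx for x ≥ 1: 2.574, 1.26, 2.581, 2.112, 1.656, 0.874, 0.144 → sum = 11.201
V_1 = 11.201 / l_1 = 11.201 / 0.99 = 11.314141… → 11.314

11.314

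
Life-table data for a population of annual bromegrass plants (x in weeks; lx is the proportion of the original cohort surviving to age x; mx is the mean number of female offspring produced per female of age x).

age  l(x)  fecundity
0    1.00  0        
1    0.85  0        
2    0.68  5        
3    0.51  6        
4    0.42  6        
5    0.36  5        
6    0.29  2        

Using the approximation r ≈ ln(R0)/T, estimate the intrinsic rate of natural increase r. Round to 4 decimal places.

R0 = Σ lx·mx = 0 + 0 + 3.4 + 3.06 + 2.52 + 1.8 + 0.58 = 11.36
Σ x·lx·mx = 38.54; T = 38.54/11.36 = 3.39261…
r ≈ ln(R0)/T = ln(11.36)/3.39261… = 0.716293… → 0.7163

0.7163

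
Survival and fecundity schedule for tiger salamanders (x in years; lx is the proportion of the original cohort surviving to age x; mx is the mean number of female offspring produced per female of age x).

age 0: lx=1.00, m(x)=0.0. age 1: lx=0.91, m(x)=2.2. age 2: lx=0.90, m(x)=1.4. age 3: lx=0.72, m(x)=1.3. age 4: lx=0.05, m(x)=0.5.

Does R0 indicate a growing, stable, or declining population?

R0 = Σ lx·mx = 0 + 2.002 + 1.26 + 0.936 + 0.025 = 4.223
R0 > 1, so the population is growing.

growing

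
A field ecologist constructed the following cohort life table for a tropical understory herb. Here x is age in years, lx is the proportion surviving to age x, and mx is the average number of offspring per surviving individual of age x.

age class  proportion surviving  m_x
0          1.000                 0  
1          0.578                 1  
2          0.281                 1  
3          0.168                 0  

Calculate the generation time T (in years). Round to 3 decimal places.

1.327

lx·mx: 0, 0.578, 0.281, 0 → R0 = 0.859
x·lx·mx: 0, 0.578, 0.562, 0 → Σ = 1.14
T = 1.14 / 0.859 = 1.327125… → 1.327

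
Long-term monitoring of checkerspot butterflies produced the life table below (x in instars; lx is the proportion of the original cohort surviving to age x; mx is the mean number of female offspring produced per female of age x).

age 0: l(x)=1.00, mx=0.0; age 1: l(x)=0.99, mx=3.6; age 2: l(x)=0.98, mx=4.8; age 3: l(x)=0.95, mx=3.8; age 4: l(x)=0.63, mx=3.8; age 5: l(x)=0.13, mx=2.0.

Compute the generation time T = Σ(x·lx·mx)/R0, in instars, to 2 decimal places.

2.39

lx·mx: 0, 3.564, 4.704, 3.61, 2.394, 0.26 → R0 = 14.532
x·lx·mx: 0, 3.564, 9.408, 10.83, 9.576, 1.3 → Σ = 34.678
T = 34.678 / 14.532 = 2.38632… → 2.39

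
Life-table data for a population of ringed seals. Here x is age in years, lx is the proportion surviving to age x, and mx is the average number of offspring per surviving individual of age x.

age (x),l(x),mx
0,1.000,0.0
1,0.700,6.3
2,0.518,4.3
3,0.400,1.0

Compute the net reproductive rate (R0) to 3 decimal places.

7.037

lx·mx by age: 0, 4.41, 2.2274, 0.4
R0 = Σ lx·mx = 7.0374 → 7.037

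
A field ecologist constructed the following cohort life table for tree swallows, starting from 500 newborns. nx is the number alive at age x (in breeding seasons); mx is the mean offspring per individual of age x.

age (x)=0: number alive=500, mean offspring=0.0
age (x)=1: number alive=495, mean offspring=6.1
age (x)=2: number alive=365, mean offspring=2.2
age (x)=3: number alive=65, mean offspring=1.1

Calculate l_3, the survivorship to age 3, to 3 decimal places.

l_3 = n_3/n_0 = 65/500 = 0.13 → 0.130

0.130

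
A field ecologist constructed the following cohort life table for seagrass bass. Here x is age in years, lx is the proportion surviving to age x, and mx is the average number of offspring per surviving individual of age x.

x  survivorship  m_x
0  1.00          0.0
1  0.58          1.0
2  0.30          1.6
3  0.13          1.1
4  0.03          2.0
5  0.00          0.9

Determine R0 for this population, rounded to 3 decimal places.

1.263

lx·mx by age: 0, 0.58, 0.48, 0.143, 0.06, 0
R0 = Σ lx·mx = 1.263 → 1.263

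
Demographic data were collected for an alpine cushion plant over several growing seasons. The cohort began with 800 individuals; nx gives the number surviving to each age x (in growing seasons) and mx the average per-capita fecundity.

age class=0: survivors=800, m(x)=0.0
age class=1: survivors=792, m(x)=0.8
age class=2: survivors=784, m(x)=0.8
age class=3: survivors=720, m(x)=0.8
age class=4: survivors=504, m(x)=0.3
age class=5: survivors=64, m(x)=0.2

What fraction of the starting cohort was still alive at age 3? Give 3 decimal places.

0.900

l_3 = n_3/n_0 = 720/800 = 0.9 → 0.900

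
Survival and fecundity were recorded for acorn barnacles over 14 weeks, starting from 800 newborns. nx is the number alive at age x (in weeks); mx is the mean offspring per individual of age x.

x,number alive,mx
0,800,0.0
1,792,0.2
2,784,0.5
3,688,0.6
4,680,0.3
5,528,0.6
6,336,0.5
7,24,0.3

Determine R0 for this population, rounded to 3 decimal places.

lx = nx/n0 = nx/800: 1, 0.99, 0.98, 0.86, 0.85, 0.66, 0.42, 0.03
lx·mx by age: 0, 0.198, 0.49, 0.516, 0.255, 0.396, 0.21, 0.009
R0 = Σ lx·mx = 2.074 → 2.074

2.074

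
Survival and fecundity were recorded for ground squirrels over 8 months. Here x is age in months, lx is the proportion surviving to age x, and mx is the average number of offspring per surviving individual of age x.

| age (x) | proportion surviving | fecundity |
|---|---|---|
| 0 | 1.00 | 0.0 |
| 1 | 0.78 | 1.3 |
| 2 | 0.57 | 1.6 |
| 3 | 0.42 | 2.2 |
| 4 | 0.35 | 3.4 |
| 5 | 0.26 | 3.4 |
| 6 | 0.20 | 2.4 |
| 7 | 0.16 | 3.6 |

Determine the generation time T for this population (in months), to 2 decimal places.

3.63

lx·mx: 0, 1.014, 0.912, 0.924, 1.19, 0.884, 0.48, 0.576 → R0 = 5.98
x·lx·mx: 0, 1.014, 1.824, 2.772, 4.76, 4.42, 2.88, 4.032 → Σ = 21.702
T = 21.702 / 5.98 = 3.629097… → 3.63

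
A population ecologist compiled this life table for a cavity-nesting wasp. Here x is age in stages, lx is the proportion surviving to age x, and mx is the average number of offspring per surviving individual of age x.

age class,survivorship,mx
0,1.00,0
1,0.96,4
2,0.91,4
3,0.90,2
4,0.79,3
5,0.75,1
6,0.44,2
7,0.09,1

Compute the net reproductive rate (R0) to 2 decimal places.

13.37

lx·mx by age: 0, 3.84, 3.64, 1.8, 2.37, 0.75, 0.88, 0.09
R0 = Σ lx·mx = 13.37 → 13.37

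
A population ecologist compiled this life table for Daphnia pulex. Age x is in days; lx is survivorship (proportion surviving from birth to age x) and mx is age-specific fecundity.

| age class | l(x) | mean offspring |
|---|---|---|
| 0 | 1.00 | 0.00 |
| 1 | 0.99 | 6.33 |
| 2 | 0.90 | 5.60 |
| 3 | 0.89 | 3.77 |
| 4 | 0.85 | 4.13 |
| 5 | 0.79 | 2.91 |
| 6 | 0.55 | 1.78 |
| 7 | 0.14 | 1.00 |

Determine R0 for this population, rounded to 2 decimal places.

lx·mx by age: 0, 6.2667, 5.04, 3.3553, 3.5105, 2.2989, 0.979, 0.14
R0 = Σ lx·mx = 21.5904 → 21.59

21.59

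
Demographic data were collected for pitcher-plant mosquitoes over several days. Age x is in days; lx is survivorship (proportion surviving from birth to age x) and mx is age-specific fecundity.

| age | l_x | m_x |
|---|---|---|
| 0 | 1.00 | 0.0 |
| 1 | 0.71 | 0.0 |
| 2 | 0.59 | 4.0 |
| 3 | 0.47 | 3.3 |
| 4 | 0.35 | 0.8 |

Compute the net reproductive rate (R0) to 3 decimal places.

4.191

lx·mx by age: 0, 0, 2.36, 1.551, 0.28
R0 = Σ lx·mx = 4.191 → 4.191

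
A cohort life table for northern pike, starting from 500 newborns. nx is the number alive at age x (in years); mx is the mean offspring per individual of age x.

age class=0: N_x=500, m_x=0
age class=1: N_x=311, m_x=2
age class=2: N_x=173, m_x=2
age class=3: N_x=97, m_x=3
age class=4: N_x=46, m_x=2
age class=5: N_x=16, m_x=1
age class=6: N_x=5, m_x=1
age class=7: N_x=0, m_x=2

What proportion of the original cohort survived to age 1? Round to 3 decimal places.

0.622

l_1 = n_1/n_0 = 311/500 = 0.622 → 0.622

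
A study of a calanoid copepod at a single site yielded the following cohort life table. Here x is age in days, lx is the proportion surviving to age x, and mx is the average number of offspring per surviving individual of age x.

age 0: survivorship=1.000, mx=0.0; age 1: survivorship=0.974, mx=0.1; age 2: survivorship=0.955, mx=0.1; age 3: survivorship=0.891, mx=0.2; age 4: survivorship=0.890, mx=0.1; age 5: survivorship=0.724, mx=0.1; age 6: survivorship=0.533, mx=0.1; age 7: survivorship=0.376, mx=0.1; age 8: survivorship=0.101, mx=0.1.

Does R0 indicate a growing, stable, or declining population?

R0 = Σ lx·mx = 0 + 0.0974 + 0.0955 + 0.1782 + 0.089 + 0.0724 + 0.0533 + 0.0376 + 0.0101 = 0.6335
R0 < 1, so the population is declining.

declining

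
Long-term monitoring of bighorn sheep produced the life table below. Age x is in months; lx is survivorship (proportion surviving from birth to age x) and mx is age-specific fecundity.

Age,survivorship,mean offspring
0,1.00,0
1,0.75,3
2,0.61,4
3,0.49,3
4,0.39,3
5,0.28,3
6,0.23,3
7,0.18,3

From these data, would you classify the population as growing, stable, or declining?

R0 = Σ lx·mx = 0 + 2.25 + 2.44 + 1.47 + 1.17 + 0.84 + 0.69 + 0.54 = 9.4
R0 > 1, so the population is growing.

growing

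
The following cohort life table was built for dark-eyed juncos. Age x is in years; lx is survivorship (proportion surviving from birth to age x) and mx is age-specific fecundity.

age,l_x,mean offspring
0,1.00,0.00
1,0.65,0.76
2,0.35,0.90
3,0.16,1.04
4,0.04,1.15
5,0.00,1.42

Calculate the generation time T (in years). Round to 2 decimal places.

1.77

lx·mx: 0, 0.494, 0.315, 0.1664, 0.046, 0 → R0 = 1.0214
x·lx·mx: 0, 0.494, 0.63, 0.4992, 0.184, 0 → Σ = 1.8072
T = 1.8072 / 1.0214 = 1.769336… → 1.77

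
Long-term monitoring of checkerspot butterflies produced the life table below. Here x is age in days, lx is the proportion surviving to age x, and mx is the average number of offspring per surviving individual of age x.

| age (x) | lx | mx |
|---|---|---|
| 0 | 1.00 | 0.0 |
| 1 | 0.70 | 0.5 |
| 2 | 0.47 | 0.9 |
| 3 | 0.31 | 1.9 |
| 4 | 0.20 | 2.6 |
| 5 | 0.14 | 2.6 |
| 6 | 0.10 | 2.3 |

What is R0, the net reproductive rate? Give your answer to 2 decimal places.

lx·mx by age: 0, 0.35, 0.423, 0.589, 0.52, 0.364, 0.23
R0 = Σ lx·mx = 2.476 → 2.48

2.48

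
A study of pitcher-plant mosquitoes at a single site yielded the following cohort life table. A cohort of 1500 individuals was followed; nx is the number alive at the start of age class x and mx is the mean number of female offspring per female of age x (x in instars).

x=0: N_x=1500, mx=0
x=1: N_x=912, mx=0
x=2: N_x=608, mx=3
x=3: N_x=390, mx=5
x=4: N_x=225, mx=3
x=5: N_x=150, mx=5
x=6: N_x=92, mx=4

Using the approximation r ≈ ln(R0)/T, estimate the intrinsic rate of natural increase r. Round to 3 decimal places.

0.402

lx = nx/n0 = nx/1500: 1, 0.608, 0.40533…, 0.26, 0.15, 0.1, 0.06133…
R0 = Σ lx·mx = 0 + 0 + 1.216… + 1.3 + 0.45 + 0.5 + 0.24533… = 3.711333…
Σ x·lx·mx = 12.104…; T = 12.104…/3.711333… = 3.26136…
r ≈ ln(R0)/T = ln(3.711333…)/3.26136… = 0.4021… → 0.402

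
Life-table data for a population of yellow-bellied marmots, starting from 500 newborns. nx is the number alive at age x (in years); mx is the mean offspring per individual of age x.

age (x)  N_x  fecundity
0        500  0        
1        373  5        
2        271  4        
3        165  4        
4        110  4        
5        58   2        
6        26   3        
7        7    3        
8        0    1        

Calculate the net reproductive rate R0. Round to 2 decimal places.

8.53

lx = nx/n0 = nx/500: 1, 0.746, 0.542, 0.33, 0.22, 0.116, 0.052, 0.014, 0
lx·mx by age: 0, 3.73, 2.168, 1.32, 0.88, 0.232, 0.156, 0.042, 0
R0 = Σ lx·mx = 8.528 → 8.53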